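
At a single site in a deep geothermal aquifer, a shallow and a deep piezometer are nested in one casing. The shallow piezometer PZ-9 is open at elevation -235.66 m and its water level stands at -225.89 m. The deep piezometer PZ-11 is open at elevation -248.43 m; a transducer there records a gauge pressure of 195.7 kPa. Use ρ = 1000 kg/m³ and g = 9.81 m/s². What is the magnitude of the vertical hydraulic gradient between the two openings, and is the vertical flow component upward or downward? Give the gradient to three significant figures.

Total head at PZ-9: h = -225.89 m (water level in the standpipe).
Pressure head at PZ-11: ψ = P/(ρg) = 195.7×1000 / (1000 × 9.81) = 19.95 m.
Total head at PZ-11: h = z + ψ = -248.43 + 19.95 = -228.48 m.
Δh = h(PZ-9) − h(PZ-11) = -225.89 − (-228.48) = 2.59 m.
Vertical separation Δz = -235.66 − (-248.43) = 12.77 m.
|i_v| = |Δh| / Δz = 2.59 / 12.77 = 0.203.
Head is higher in the shallow piezometer, so vertical flow is downward (recharge condition).

|i_v| ≈ 0.203; vertical flow is downward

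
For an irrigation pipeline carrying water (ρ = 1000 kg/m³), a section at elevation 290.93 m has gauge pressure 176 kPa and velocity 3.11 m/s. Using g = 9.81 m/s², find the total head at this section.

Pressure head ψ = P/(ρg) = 176×1000 / (1000 × 9.81) = 17.94 m.
Velocity head = v²/(2g) = 3.11² / (2 × 9.81) = 0.493 m.
h = z + ψ + v²/(2g) = 290.93 + 17.94 + 0.493 = 309.36 m.

h ≈ 309.36 m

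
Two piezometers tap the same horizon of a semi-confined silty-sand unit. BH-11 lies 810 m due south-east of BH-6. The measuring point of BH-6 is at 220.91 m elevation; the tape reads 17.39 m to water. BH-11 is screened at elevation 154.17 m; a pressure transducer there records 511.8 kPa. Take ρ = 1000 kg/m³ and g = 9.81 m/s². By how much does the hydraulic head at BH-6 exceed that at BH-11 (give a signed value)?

Δh ≈ -2.82 m

Total head at BH-6: h = 220.91 − 17.39 = 203.52 m.
Pressure head at BH-11: ψ = P/(ρg) = 511.8×1000 / (1000 × 9.81) = 52.17 m.
Total head at BH-11: h = z + ψ = 154.17 + 52.17 = 206.34 m.
Head difference: h(BH-6) − h(BH-11) = 203.52 − 206.34 = -2.82 m.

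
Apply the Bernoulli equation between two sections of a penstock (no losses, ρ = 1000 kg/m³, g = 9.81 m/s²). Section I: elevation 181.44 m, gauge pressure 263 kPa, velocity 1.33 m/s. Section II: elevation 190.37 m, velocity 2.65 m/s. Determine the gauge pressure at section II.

P₂ ≈ 173 kPa

Pressure head at I: ψ₁ = P₁/(ρg) = 263×1000 / (1000 × 9.81) = 26.81 m.
Velocity heads: v₁²/2g = 1.33²/19.62 = 0.090 m; v₂²/2g = 2.65²/19.62 = 0.358 m.
Total head H = z₁ + ψ₁ + v₁²/2g = 181.44 + 26.81 + 0.090 = 208.34 m.
ψ₂ = H − z₂ − v₂²/2g = 208.34 − 190.37 − 0.358 = 17.61 m.
P₂ = ρgψ₂ = 1000 × 9.81 × 17.61 ≈ 173 kPa.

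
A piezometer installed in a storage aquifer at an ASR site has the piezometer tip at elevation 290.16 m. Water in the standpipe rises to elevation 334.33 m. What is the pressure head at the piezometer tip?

Total head h = 334.33 m (the water-surface elevation in the piezometer).
Pressure head ψ = h − z = 334.33 − 290.16 = 44.17 m.

ψ ≈ 44.17 m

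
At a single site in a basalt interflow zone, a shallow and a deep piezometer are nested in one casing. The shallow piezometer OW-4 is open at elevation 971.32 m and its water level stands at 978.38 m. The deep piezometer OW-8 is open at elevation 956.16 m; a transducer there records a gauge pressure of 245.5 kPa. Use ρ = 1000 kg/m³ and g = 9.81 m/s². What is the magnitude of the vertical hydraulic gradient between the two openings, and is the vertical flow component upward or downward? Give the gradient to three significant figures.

Total head at OW-4: h = 978.38 m (water level in the standpipe).
Pressure head at OW-8: ψ = P/(ρg) = 245.5×1000 / (1000 × 9.81) = 25.03 m.
Total head at OW-8: h = z + ψ = 956.16 + 25.03 = 981.19 m.
Δh = h(OW-4) − h(OW-8) = 978.38 − 981.19 = -2.81 m.
Vertical separation Δz = 971.32 − 956.16 = 15.16 m.
|i_v| = |Δh| / Δz = 2.81 / 15.16 = 0.185.
Head is higher in the deep piezometer, so vertical flow is upward (discharge condition).

|i_v| ≈ 0.185; vertical flow is upward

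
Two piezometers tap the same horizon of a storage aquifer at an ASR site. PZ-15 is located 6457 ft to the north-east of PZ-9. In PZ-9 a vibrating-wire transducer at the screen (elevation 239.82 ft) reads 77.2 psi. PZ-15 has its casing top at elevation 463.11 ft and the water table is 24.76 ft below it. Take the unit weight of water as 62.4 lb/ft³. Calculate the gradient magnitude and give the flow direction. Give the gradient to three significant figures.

i ≈ 0.00316; groundwater flows toward the south-west

Pressure head at PZ-9: ψ = 144·P/γ = 144 × 77.2 / 62.4 = 178.15 ft.
Total head at PZ-9: h = z + ψ = 239.82 + 178.15 = 417.97 ft.
Total head at PZ-15: h = 463.11 − 24.76 = 438.35 ft.
Head difference: h(PZ-9) − h(PZ-15) = 417.97 − 438.35 = -20.38 ft.
Hydraulic gradient: i = |Δh| / L = 20.38 / 6457 = 0.00316.
Flow is from higher to lower head: from PZ-15 toward PZ-9, i.e. toward the south-west.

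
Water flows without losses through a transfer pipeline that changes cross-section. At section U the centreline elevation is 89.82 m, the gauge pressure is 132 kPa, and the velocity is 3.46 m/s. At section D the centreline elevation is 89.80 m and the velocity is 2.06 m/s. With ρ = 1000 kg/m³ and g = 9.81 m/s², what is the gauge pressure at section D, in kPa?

P₂ ≈ 136 kPa

Pressure head at U: ψ₁ = P₁/(ρg) = 132×1000 / (1000 × 9.81) = 13.46 m.
Velocity heads: v₁²/2g = 3.46²/19.62 = 0.610 m; v₂²/2g = 2.06²/19.62 = 0.216 m.
Total head H = z₁ + ψ₁ + v₁²/2g = 89.82 + 13.46 + 0.610 = 103.89 m.
ψ₂ = H − z₂ − v₂²/2g = 103.89 − 89.80 − 0.216 = 13.87 m.
P₂ = ρgψ₂ = 1000 × 9.81 × 13.87 ≈ 136 kPa.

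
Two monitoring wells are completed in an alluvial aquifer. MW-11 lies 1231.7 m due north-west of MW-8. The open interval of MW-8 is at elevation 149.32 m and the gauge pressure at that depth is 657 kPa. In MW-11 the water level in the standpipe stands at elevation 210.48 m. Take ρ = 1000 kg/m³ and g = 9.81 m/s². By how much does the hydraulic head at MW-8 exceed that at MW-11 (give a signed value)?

Δh ≈ 5.81 m

Pressure head at MW-8: ψ = P/(ρg) = 657×1000 / (1000 × 9.81) = 66.97 m.
Total head at MW-8: h = z + ψ = 149.32 + 66.97 = 216.29 m.
Total head at MW-11: h = 210.48 m (water level in the piezometer is the total head).
Head difference: h(MW-8) − h(MW-11) = 216.29 − 210.48 = 5.81 m.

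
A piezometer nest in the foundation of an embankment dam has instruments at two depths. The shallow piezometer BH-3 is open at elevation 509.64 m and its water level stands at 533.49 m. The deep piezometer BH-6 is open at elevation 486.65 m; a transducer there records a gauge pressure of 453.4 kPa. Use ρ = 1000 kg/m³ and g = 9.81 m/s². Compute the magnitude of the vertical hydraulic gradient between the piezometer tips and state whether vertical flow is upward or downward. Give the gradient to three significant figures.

Total head at BH-3: h = 533.49 m (water level in the standpipe).
Pressure head at BH-6: ψ = P/(ρg) = 453.4×1000 / (1000 × 9.81) = 46.22 m.
Total head at BH-6: h = z + ψ = 486.65 + 46.22 = 532.87 m.
Δh = h(BH-3) − h(BH-6) = 533.49 − 532.87 = 0.62 m.
Vertical separation Δz = 509.64 − 486.65 = 22.99 m.
|i_v| = |Δh| / Δz = 0.62 / 22.99 = 0.0270.
Head is higher in the shallow piezometer, so vertical flow is downward (recharge condition).

|i_v| ≈ 0.0270; vertical flow is downward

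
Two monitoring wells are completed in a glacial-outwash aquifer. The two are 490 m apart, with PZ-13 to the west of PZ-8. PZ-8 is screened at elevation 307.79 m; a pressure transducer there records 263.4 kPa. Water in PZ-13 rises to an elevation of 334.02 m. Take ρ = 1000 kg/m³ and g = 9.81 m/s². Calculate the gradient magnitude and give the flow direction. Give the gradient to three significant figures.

i ≈ 0.00127; groundwater flows toward the west

Pressure head at PZ-8: ψ = P/(ρg) = 263.4×1000 / (1000 × 9.81) = 26.85 m.
Total head at PZ-8: h = z + ψ = 307.79 + 26.85 = 334.64 m.
Total head at PZ-13: h = 334.02 m (water level in the piezometer is the total head).
Head difference: h(PZ-8) − h(PZ-13) = 334.64 − 334.02 = 0.62 m.
Hydraulic gradient: i = |Δh| / L = 0.62 / 490 = 0.00127.
Flow is from higher to lower head: from PZ-8 toward PZ-13, i.e. toward the west.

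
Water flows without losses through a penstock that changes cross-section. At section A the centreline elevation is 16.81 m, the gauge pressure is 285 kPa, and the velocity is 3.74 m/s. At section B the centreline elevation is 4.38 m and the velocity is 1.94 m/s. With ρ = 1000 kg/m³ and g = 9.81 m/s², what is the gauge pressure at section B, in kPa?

Pressure head at A: ψ₁ = P₁/(ρg) = 285×1000 / (1000 × 9.81) = 29.05 m.
Velocity heads: v₁²/2g = 3.74²/19.62 = 0.713 m; v₂²/2g = 1.94²/19.62 = 0.192 m.
Total head H = z₁ + ψ₁ + v₁²/2g = 16.81 + 29.05 + 0.713 = 46.57 m.
ψ₂ = H − z₂ − v₂²/2g = 46.57 − 4.38 − 0.192 = 42.00 m.
P₂ = ρgψ₂ = 1000 × 9.81 × 42.00 ≈ 412 kPa.

P₂ ≈ 412 kPa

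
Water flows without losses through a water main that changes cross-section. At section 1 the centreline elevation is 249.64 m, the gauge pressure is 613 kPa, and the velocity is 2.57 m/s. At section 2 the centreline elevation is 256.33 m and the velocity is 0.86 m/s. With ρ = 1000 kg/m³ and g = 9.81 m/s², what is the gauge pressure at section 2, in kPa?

P₂ ≈ 550 kPa

Pressure head at 1: ψ₁ = P₁/(ρg) = 613×1000 / (1000 × 9.81) = 62.49 m.
Velocity heads: v₁²/2g = 2.57²/19.62 = 0.337 m; v₂²/2g = 0.86²/19.62 = 0.038 m.
Total head H = z₁ + ψ₁ + v₁²/2g = 249.64 + 62.49 + 0.337 = 312.47 m.
ψ₂ = H − z₂ − v₂²/2g = 312.47 − 256.33 − 0.038 = 56.10 m.
P₂ = ρgψ₂ = 1000 × 9.81 × 56.10 ≈ 550 kPa.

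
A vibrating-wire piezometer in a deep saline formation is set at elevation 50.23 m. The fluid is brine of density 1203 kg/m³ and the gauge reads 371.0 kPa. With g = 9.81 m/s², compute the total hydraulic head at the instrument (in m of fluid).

ψ = P/(ρg) = 371.0×1000 / (1203 × 9.81) = 31.44 m.
h = z + ψ = 50.23 + 31.44 = 81.67 m.

h ≈ 81.67 m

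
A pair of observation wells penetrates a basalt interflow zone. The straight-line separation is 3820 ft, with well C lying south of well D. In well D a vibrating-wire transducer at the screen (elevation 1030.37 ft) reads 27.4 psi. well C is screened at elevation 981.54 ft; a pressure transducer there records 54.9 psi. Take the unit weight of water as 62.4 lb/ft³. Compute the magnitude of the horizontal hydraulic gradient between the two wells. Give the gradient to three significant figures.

i ≈ 0.00383

Pressure head at well D: ψ = 144·P/γ = 144 × 27.4 / 62.4 = 63.23 ft.
Total head at well D: h = z + ψ = 1030.37 + 63.23 = 1093.60 ft.
Pressure head at well C: ψ = 144·P/γ = 144 × 54.9 / 62.4 = 126.69 ft.
Total head at well C: h = z + ψ = 981.54 + 126.69 = 1108.23 ft.
Head difference: h(well D) − h(well C) = 1093.60 − 1108.23 = -14.63 ft.
Hydraulic gradient: i = |Δh| / L = 14.63 / 3820 = 0.00383.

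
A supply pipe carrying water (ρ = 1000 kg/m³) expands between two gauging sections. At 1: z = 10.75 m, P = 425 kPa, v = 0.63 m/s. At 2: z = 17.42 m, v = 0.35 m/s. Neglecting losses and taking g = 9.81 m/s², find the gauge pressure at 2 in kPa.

Pressure head at 1: ψ₁ = P₁/(ρg) = 425×1000 / (1000 × 9.81) = 43.32 m.
Velocity heads: v₁²/2g = 0.63²/19.62 = 0.020 m; v₂²/2g = 0.35²/19.62 = 0.006 m.
Total head H = z₁ + ψ₁ + v₁²/2g = 10.75 + 43.32 + 0.020 = 54.09 m.
ψ₂ = H − z₂ − v₂²/2g = 54.09 − 17.42 − 0.006 = 36.66 m.
P₂ = ρgψ₂ = 1000 × 9.81 × 36.66 ≈ 360 kPa.

P₂ ≈ 360 kPa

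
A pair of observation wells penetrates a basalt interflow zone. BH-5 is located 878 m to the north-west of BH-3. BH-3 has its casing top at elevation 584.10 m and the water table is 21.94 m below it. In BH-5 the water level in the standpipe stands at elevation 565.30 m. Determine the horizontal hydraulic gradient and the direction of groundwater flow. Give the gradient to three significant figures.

i ≈ 0.00358; groundwater flows toward the south-east

Total head at BH-3: h = 584.10 − 21.94 = 562.16 m.
Total head at BH-5: h = 565.30 m (water level in the piezometer is the total head).
Head difference: h(BH-3) − h(BH-5) = 562.16 − 565.30 = -3.14 m.
Hydraulic gradient: i = |Δh| / L = 3.14 / 878 = 0.00358.
Flow is from higher to lower head: from BH-5 toward BH-3, i.e. toward the south-east.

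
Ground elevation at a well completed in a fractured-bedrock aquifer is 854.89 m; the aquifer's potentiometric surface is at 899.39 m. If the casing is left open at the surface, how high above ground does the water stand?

≈ 44.50 m above ground

Water rises to the potentiometric surface, so the rise above ground = 899.39 − 854.89 = 44.50 m.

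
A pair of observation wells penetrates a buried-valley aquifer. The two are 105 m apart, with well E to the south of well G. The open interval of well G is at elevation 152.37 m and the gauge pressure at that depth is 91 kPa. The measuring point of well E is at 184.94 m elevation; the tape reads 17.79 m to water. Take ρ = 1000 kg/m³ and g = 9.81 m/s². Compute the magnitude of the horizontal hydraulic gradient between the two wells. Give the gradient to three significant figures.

Pressure head at well G: ψ = P/(ρg) = 91×1000 / (1000 × 9.81) = 9.28 m.
Total head at well G: h = z + ψ = 152.37 + 9.28 = 161.65 m.
Total head at well E: h = 184.94 − 17.79 = 167.15 m.
Head difference: h(well G) − h(well E) = 161.65 − 167.15 = -5.50 m.
Hydraulic gradient: i = |Δh| / L = 5.50 / 105 = 0.0524.

i ≈ 0.0524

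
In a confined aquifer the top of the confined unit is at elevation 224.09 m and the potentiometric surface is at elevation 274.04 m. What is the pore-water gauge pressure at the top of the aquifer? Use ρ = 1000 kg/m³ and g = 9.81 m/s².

P ≈ 490 kPa

Pressure head at the aquifer top: ψ = h − z = 274.04 − 224.09 = 49.95 m.
P = ρgψ = 1000 × 9.81 × 49.95 = 490010 Pa ≈ 490 kPa.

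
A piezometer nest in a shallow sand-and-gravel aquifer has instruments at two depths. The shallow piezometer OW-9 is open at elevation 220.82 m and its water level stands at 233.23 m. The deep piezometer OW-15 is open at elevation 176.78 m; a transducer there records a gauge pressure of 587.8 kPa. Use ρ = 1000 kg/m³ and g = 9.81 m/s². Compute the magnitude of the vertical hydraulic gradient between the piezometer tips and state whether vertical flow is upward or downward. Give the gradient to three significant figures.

Total head at OW-9: h = 233.23 m (water level in the standpipe).
Pressure head at OW-15: ψ = P/(ρg) = 587.8×1000 / (1000 × 9.81) = 59.92 m.
Total head at OW-15: h = z + ψ = 176.78 + 59.92 = 236.70 m.
Δh = h(OW-9) − h(OW-15) = 233.23 − 236.70 = -3.47 m.
Vertical separation Δz = 220.82 − 176.78 = 44.04 m.
|i_v| = |Δh| / Δz = 3.47 / 44.04 = 0.0788.
Head is higher in the deep piezometer, so vertical flow is upward (discharge condition).

|i_v| ≈ 0.0788; vertical flow is upward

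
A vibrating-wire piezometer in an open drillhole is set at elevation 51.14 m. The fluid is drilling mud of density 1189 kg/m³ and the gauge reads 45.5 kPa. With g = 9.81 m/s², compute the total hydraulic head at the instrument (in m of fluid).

ψ = P/(ρg) = 45.5×1000 / (1189 × 9.81) = 3.90 m.
h = z + ψ = 51.14 + 3.90 = 55.04 m.

h ≈ 55.04 m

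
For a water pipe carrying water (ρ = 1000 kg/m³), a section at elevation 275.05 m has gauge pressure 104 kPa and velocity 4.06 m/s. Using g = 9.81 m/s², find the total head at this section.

Pressure head ψ = P/(ρg) = 104×1000 / (1000 × 9.81) = 10.60 m.
Velocity head = v²/(2g) = 4.06² / (2 × 9.81) = 0.840 m.
h = z + ψ + v²/(2g) = 275.05 + 10.60 + 0.840 = 286.49 m.

h ≈ 286.49 m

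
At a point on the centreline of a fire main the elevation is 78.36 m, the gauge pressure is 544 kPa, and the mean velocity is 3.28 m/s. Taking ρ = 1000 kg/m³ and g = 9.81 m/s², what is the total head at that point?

h ≈ 134.36 m

Pressure head ψ = P/(ρg) = 544×1000 / (1000 × 9.81) = 55.45 m.
Velocity head = v²/(2g) = 3.28² / (2 × 9.81) = 0.548 m.
h = z + ψ + v²/(2g) = 78.36 + 55.45 + 0.548 = 134.36 m.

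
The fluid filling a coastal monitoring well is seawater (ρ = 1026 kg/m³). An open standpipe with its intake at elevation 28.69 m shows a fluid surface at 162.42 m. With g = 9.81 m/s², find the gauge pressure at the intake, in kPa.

Pressure head ψ = h − z = 162.42 − 28.69 = 133.73 m.
P = ρgψ = 1026 × 9.81 × 133.73 = 1346000 Pa ≈ 1350 kPa.

P ≈ 1350 kPa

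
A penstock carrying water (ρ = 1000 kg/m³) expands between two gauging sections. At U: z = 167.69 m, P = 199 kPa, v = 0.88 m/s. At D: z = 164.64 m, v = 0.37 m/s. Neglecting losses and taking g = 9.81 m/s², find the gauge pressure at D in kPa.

Pressure head at U: ψ₁ = P₁/(ρg) = 199×1000 / (1000 × 9.81) = 20.29 m.
Velocity heads: v₁²/2g = 0.88²/19.62 = 0.039 m; v₂²/2g = 0.37²/19.62 = 0.007 m.
Total head H = z₁ + ψ₁ + v₁²/2g = 167.69 + 20.29 + 0.039 = 188.02 m.
ψ₂ = H − z₂ − v₂²/2g = 188.02 − 164.64 − 0.007 = 23.37 m.
P₂ = ρgψ₂ = 1000 × 9.81 × 23.37 ≈ 229 kPa.

P₂ ≈ 229 kPa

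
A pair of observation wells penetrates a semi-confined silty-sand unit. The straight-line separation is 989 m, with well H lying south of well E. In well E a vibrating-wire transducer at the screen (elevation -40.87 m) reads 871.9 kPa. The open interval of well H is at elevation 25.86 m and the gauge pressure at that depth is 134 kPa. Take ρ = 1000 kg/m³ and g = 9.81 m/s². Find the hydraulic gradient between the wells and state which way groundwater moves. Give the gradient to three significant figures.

Pressure head at well E: ψ = P/(ρg) = 871.9×1000 / (1000 × 9.81) = 88.88 m.
Total head at well E: h = z + ψ = -40.87 + 88.88 = 48.01 m.
Pressure head at well H: ψ = P/(ρg) = 134×1000 / (1000 × 9.81) = 13.66 m.
Total head at well H: h = z + ψ = 25.86 + 13.66 = 39.52 m.
Head difference: h(well E) − h(well H) = 48.01 − 39.52 = 8.49 m.
Hydraulic gradient: i = |Δh| / L = 8.49 / 989 = 0.00858.
Flow is from higher to lower head: from well E toward well H, i.e. toward the south.

i ≈ 0.00858; groundwater flows toward the south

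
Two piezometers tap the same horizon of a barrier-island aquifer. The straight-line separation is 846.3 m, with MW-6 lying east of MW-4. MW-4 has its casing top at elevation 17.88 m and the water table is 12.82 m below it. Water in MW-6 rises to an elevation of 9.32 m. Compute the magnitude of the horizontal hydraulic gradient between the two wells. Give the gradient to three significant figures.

Total head at MW-4: h = 17.88 − 12.82 = 5.06 m.
Total head at MW-6: h = 9.32 m (water level in the piezometer is the total head).
Head difference: h(MW-4) − h(MW-6) = 5.06 − 9.32 = -4.26 m.
Hydraulic gradient: i = |Δh| / L = 4.26 / 846.3 = 0.00503.

i ≈ 0.00503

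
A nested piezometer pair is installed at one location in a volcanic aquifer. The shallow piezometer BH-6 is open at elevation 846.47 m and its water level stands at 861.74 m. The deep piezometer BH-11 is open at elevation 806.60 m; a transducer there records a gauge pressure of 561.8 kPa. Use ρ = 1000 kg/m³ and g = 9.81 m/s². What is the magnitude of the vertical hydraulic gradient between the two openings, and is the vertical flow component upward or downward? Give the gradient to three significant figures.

Total head at BH-6: h = 861.74 m (water level in the standpipe).
Pressure head at BH-11: ψ = P/(ρg) = 561.8×1000 / (1000 × 9.81) = 57.27 m.
Total head at BH-11: h = z + ψ = 806.60 + 57.27 = 863.87 m.
Δh = h(BH-6) − h(BH-11) = 861.74 − 863.87 = -2.13 m.
Vertical separation Δz = 846.47 − 806.60 = 39.87 m.
|i_v| = |Δh| / Δz = 2.13 / 39.87 = 0.0534.
Head is higher in the deep piezometer, so vertical flow is upward (discharge condition).

|i_v| ≈ 0.0534; vertical flow is upward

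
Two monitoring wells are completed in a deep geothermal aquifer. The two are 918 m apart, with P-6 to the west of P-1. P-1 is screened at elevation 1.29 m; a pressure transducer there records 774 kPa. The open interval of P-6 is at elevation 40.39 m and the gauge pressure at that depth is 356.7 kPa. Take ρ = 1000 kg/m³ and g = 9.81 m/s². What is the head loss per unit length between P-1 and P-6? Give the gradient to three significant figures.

Pressure head at P-1: ψ = P/(ρg) = 774×1000 / (1000 × 9.81) = 78.90 m.
Total head at P-1: h = z + ψ = 1.29 + 78.90 = 80.19 m.
Pressure head at P-6: ψ = P/(ρg) = 356.7×1000 / (1000 × 9.81) = 36.36 m.
Total head at P-6: h = z + ψ = 40.39 + 36.36 = 76.75 m.
Head difference: h(P-1) − h(P-6) = 80.19 − 76.75 = 3.44 m.
Hydraulic gradient: i = |Δh| / L = 3.44 / 918 = 0.00375.

i ≈ 0.00375 m/m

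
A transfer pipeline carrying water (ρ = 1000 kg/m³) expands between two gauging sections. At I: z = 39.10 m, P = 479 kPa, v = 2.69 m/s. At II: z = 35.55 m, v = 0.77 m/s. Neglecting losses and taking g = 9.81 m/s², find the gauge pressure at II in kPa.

Pressure head at I: ψ₁ = P₁/(ρg) = 479×1000 / (1000 × 9.81) = 48.83 m.
Velocity heads: v₁²/2g = 2.69²/19.62 = 0.369 m; v₂²/2g = 0.77²/19.62 = 0.030 m.
Total head H = z₁ + ψ₁ + v₁²/2g = 39.10 + 48.83 + 0.369 = 88.30 m.
ψ₂ = H − z₂ − v₂²/2g = 88.30 − 35.55 − 0.030 = 52.72 m.
P₂ = ρgψ₂ = 1000 × 9.81 × 52.72 ≈ 517 kPa.

P₂ ≈ 517 kPa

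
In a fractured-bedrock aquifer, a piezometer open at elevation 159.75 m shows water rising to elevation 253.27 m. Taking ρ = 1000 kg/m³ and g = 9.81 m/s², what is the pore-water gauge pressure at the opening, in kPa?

Pressure head ψ = h − z = 253.27 − 159.75 = 93.52 m.
P = ρgψ = 1000 × 9.81 × 93.52 = 917431 Pa ≈ 917 kPa.

P ≈ 917 kPa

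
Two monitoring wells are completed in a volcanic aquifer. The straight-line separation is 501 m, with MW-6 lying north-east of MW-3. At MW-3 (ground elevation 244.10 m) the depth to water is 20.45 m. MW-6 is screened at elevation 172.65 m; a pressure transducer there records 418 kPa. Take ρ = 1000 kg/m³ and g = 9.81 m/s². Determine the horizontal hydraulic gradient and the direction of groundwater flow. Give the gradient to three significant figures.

Total head at MW-3: h = 244.10 − 20.45 = 223.65 m.
Pressure head at MW-6: ψ = P/(ρg) = 418×1000 / (1000 × 9.81) = 42.61 m.
Total head at MW-6: h = z + ψ = 172.65 + 42.61 = 215.26 m.
Head difference: h(MW-3) − h(MW-6) = 223.65 − 215.26 = 8.39 m.
Hydraulic gradient: i = |Δh| / L = 8.39 / 501 = 0.0167.
Flow is from higher to lower head: from MW-3 toward MW-6, i.e. toward the north-east.

i ≈ 0.0167; groundwater flows toward the north-east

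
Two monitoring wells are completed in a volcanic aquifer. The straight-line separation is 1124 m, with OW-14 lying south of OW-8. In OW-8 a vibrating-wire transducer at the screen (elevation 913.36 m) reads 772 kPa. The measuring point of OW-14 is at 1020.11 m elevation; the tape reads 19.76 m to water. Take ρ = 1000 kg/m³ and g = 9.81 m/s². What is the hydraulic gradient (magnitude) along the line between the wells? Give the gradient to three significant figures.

Pressure head at OW-8: ψ = P/(ρg) = 772×1000 / (1000 × 9.81) = 78.70 m.
Total head at OW-8: h = z + ψ = 913.36 + 78.70 = 992.06 m.
Total head at OW-14: h = 1020.11 − 19.76 = 1000.35 m.
Head difference: h(OW-8) − h(OW-14) = 992.06 − 1000.35 = -8.29 m.
Hydraulic gradient: i = |Δh| / L = 8.29 / 1124 = 0.00738.

i ≈ 0.00738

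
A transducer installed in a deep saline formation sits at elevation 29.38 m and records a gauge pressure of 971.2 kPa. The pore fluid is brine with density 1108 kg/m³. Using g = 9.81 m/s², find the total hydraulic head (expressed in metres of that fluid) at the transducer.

h ≈ 118.73 m

ψ = P/(ρg) = 971.2×1000 / (1108 × 9.81) = 89.35 m.
h = z + ψ = 29.38 + 89.35 = 118.73 m.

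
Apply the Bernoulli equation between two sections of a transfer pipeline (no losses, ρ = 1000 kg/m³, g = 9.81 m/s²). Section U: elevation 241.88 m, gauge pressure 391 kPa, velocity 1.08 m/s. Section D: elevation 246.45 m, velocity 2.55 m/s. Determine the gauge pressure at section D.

P₂ ≈ 344 kPa

Pressure head at U: ψ₁ = P₁/(ρg) = 391×1000 / (1000 × 9.81) = 39.86 m.
Velocity heads: v₁²/2g = 1.08²/19.62 = 0.059 m; v₂²/2g = 2.55²/19.62 = 0.331 m.
Total head H = z₁ + ψ₁ + v₁²/2g = 241.88 + 39.86 + 0.059 = 281.80 m.
ψ₂ = H − z₂ − v₂²/2g = 281.80 − 246.45 − 0.331 = 35.02 m.
P₂ = ρgψ₂ = 1000 × 9.81 × 35.02 ≈ 344 kPa.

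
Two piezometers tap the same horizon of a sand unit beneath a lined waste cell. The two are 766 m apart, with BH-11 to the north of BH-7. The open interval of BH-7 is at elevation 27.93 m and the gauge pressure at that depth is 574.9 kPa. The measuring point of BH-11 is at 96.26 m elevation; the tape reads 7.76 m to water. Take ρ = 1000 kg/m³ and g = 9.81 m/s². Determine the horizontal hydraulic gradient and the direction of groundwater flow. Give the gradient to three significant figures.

i ≈ 0.00257; groundwater flows toward the south

Pressure head at BH-7: ψ = P/(ρg) = 574.9×1000 / (1000 × 9.81) = 58.60 m.
Total head at BH-7: h = z + ψ = 27.93 + 58.60 = 86.53 m.
Total head at BH-11: h = 96.26 − 7.76 = 88.50 m.
Head difference: h(BH-7) − h(BH-11) = 86.53 − 88.50 = -1.97 m.
Hydraulic gradient: i = |Δh| / L = 1.97 / 766 = 0.00257.
Flow is from higher to lower head: from BH-11 toward BH-7, i.e. toward the south.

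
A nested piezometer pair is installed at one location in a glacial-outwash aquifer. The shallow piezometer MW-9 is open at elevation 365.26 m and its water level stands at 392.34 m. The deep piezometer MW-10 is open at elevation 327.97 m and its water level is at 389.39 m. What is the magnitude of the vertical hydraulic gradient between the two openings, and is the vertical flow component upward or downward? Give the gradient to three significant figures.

|i_v| ≈ 0.0791; vertical flow is downward

Total head at MW-9: h = 392.34 m (water level in the standpipe).
Total head at MW-10: h = 389.39 m.
Δh = h(MW-9) − h(MW-10) = 392.34 − 389.39 = 2.95 m.
Vertical separation Δz = 365.26 − 327.97 = 37.29 m.
|i_v| = |Δh| / Δz = 2.95 / 37.29 = 0.0791.
Head is higher in the shallow piezometer, so vertical flow is downward (recharge condition).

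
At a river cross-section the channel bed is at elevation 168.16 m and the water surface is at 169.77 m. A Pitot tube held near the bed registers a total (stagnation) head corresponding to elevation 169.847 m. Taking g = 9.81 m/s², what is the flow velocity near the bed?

Near the bed, under hydrostatic conditions, the piezometric head (z + ψ) equals the free-surface elevation, 169.77 m.
Velocity head = total − piezometric = 169.847 − 169.77 = 0.077 m.
v = √(2g·h_v) = √(2 × 9.81 × 0.077) = 1.23 m/s.

v ≈ 1.23 m/s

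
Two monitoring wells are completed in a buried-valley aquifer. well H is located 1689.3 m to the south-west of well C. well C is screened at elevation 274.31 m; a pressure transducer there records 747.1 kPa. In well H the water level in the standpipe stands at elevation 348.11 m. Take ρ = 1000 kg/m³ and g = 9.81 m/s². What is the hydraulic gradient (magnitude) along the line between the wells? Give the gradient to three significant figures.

Pressure head at well C: ψ = P/(ρg) = 747.1×1000 / (1000 × 9.81) = 76.16 m.
Total head at well C: h = z + ψ = 274.31 + 76.16 = 350.47 m.
Total head at well H: h = 348.11 m (water level in the piezometer is the total head).
Head difference: h(well C) − h(well H) = 350.47 − 348.11 = 2.36 m.
Hydraulic gradient: i = |Δh| / L = 2.36 / 1689.3 = 0.00140.

i ≈ 0.00140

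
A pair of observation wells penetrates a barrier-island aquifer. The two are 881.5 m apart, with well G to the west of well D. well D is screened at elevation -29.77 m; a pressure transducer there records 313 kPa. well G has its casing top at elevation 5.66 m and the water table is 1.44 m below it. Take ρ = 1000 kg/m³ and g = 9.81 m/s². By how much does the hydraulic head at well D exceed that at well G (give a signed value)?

Δh ≈ -2.08 m

Pressure head at well D: ψ = P/(ρg) = 313×1000 / (1000 × 9.81) = 31.91 m.
Total head at well D: h = z + ψ = -29.77 + 31.91 = 2.14 m.
Total head at well G: h = 5.66 − 1.44 = 4.22 m.
Head difference: h(well D) − h(well G) = 2.14 − 4.22 = -2.08 m.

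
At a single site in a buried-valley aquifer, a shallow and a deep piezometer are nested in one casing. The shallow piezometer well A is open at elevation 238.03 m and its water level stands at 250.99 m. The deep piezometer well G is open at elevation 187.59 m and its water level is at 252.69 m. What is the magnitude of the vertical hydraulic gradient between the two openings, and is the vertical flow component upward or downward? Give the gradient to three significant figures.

Total head at well A: h = 250.99 m (water level in the standpipe).
Total head at well G: h = 252.69 m.
Δh = h(well A) − h(well G) = 250.99 − 252.69 = -1.70 m.
Vertical separation Δz = 238.03 − 187.59 = 50.44 m.
|i_v| = |Δh| / Δz = 1.70 / 50.44 = 0.0337.
Head is higher in the deep piezometer, so vertical flow is upward (discharge condition).

|i_v| ≈ 0.0337; vertical flow is upward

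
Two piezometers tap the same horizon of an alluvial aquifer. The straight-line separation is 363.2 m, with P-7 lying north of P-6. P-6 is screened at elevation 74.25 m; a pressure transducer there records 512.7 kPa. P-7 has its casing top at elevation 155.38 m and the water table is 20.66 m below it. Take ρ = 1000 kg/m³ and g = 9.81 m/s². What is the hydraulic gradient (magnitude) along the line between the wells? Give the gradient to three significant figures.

Pressure head at P-6: ψ = P/(ρg) = 512.7×1000 / (1000 × 9.81) = 52.26 m.
Total head at P-6: h = z + ψ = 74.25 + 52.26 = 126.51 m.
Total head at P-7: h = 155.38 − 20.66 = 134.72 m.
Head difference: h(P-6) − h(P-7) = 126.51 − 134.72 = -8.21 m.
Hydraulic gradient: i = |Δh| / L = 8.21 / 363.2 = 0.0226.

i ≈ 0.0226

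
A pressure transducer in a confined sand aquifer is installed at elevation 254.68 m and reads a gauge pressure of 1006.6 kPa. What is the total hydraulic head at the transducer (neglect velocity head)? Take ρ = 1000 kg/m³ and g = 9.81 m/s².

ψ = P/(ρg) = 1006.6×1000 / (1000 × 9.81) = 102.61 m.
h = z + ψ = 254.68 + 102.61 = 357.29 m.

h ≈ 357.29 m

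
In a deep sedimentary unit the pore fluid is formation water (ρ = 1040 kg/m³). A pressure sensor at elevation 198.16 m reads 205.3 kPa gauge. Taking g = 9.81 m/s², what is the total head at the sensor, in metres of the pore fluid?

ψ = P/(ρg) = 205.3×1000 / (1040 × 9.81) = 20.12 m.
h = z + ψ = 198.16 + 20.12 = 218.28 m.

h ≈ 218.28 m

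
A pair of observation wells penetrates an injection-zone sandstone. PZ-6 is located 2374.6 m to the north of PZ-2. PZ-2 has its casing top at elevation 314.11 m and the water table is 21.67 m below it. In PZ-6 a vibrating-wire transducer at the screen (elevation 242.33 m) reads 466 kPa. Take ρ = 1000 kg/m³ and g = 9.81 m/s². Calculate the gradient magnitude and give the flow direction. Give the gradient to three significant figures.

i ≈ 0.00110; groundwater flows toward the north

Total head at PZ-2: h = 314.11 − 21.67 = 292.44 m.
Pressure head at PZ-6: ψ = P/(ρg) = 466×1000 / (1000 × 9.81) = 47.50 m.
Total head at PZ-6: h = z + ψ = 242.33 + 47.50 = 289.83 m.
Head difference: h(PZ-2) − h(PZ-6) = 292.44 − 289.83 = 2.61 m.
Hydraulic gradient: i = |Δh| / L = 2.61 / 2374.6 = 0.00110.
Flow is from higher to lower head: from PZ-2 toward PZ-6, i.e. toward the north.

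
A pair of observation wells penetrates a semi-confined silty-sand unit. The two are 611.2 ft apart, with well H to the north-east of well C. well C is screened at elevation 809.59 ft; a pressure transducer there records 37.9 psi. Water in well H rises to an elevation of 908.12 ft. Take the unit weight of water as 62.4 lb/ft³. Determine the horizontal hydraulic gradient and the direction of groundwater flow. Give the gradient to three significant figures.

Pressure head at well C: ψ = 144·P/γ = 144 × 37.9 / 62.4 = 87.46 ft.
Total head at well C: h = z + ψ = 809.59 + 87.46 = 897.05 ft.
Total head at well H: h = 908.12 ft (water level in the piezometer is the total head).
Head difference: h(well C) − h(well H) = 897.05 − 908.12 = -11.07 ft.
Hydraulic gradient: i = |Δh| / L = 11.07 / 611.2 = 0.0181.
Flow is from higher to lower head: from well H toward well C, i.e. toward the south-west.

i ≈ 0.0181; groundwater flows toward the south-west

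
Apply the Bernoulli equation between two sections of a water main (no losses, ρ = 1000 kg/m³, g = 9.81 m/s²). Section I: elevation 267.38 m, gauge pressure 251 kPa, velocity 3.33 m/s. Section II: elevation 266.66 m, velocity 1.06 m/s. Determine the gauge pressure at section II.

Pressure head at I: ψ₁ = P₁/(ρg) = 251×1000 / (1000 × 9.81) = 25.59 m.
Velocity heads: v₁²/2g = 3.33²/19.62 = 0.565 m; v₂²/2g = 1.06²/19.62 = 0.057 m.
Total head H = z₁ + ψ₁ + v₁²/2g = 267.38 + 25.59 + 0.565 = 293.53 m.
ψ₂ = H − z₂ − v₂²/2g = 293.53 − 266.66 − 0.057 = 26.81 m.
P₂ = ρgψ₂ = 1000 × 9.81 × 26.81 ≈ 263 kPa.

P₂ ≈ 263 kPa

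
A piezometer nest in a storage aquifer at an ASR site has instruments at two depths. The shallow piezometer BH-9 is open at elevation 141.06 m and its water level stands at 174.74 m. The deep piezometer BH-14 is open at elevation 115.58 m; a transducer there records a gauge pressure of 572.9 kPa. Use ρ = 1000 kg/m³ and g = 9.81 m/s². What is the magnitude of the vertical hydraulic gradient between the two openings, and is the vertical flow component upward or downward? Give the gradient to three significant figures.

Total head at BH-9: h = 174.74 m (water level in the standpipe).
Pressure head at BH-14: ψ = P/(ρg) = 572.9×1000 / (1000 × 9.81) = 58.40 m.
Total head at BH-14: h = z + ψ = 115.58 + 58.40 = 173.98 m.
Δh = h(BH-9) − h(BH-14) = 174.74 − 173.98 = 0.76 m.
Vertical separation Δz = 141.06 − 115.58 = 25.48 m.
|i_v| = |Δh| / Δz = 0.76 / 25.48 = 0.0298.
Head is higher in the shallow piezometer, so vertical flow is downward (recharge condition).

|i_v| ≈ 0.0298; vertical flow is downward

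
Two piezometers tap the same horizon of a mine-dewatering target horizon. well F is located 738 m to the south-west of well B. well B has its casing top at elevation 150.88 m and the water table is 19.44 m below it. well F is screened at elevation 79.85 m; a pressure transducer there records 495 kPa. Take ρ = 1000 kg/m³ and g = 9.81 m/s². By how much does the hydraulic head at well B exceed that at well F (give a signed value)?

Δh ≈ 1.13 m

Total head at well B: h = 150.88 − 19.44 = 131.44 m.
Pressure head at well F: ψ = P/(ρg) = 495×1000 / (1000 × 9.81) = 50.46 m.
Total head at well F: h = z + ψ = 79.85 + 50.46 = 130.31 m.
Head difference: h(well B) − h(well F) = 131.44 − 130.31 = 1.13 m.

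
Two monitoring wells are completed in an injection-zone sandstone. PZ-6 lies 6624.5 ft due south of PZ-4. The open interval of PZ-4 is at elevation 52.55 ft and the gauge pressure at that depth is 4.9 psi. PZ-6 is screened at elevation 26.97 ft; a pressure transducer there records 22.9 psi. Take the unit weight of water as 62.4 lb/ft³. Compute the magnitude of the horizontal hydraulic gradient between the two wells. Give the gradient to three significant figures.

i ≈ 0.00241

Pressure head at PZ-4: ψ = 144·P/γ = 144 × 4.9 / 62.4 = 11.31 ft.
Total head at PZ-4: h = z + ψ = 52.55 + 11.31 = 63.86 ft.
Pressure head at PZ-6: ψ = 144·P/γ = 144 × 22.9 / 62.4 = 52.85 ft.
Total head at PZ-6: h = z + ψ = 26.97 + 52.85 = 79.82 ft.
Head difference: h(PZ-4) − h(PZ-6) = 63.86 − 79.82 = -15.96 ft.
Hydraulic gradient: i = |Δh| / L = 15.96 / 6624.5 = 0.00241.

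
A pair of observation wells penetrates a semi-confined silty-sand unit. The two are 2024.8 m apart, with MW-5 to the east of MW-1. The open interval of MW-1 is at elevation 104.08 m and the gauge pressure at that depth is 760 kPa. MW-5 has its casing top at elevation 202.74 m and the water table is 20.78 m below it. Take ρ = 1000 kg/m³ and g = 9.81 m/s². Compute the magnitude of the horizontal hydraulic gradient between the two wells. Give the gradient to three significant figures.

Pressure head at MW-1: ψ = P/(ρg) = 760×1000 / (1000 × 9.81) = 77.47 m.
Total head at MW-1: h = z + ψ = 104.08 + 77.47 = 181.55 m.
Total head at MW-5: h = 202.74 − 20.78 = 181.96 m.
Head difference: h(MW-1) − h(MW-5) = 181.55 − 181.96 = -0.41 m.
Hydraulic gradient: i = |Δh| / L = 0.41 / 2024.8 = 0.000202.

i ≈ 0.000202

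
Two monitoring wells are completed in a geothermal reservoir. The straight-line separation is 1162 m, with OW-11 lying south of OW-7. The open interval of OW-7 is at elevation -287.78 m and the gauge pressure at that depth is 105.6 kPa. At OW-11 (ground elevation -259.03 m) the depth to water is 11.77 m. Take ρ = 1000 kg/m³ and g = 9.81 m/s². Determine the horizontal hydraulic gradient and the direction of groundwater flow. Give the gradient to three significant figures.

Pressure head at OW-7: ψ = P/(ρg) = 105.6×1000 / (1000 × 9.81) = 10.76 m.
Total head at OW-7: h = z + ψ = -287.78 + 10.76 = -277.02 m.
Total head at OW-11: h = -259.03 − 11.77 = -270.80 m.
Head difference: h(OW-7) − h(OW-11) = -277.02 − (-270.80) = -6.22 m.
Hydraulic gradient: i = |Δh| / L = 6.22 / 1162 = 0.00535.
Flow is from higher to lower head: from OW-11 toward OW-7, i.e. toward the north.

i ≈ 0.00535; groundwater flows toward the north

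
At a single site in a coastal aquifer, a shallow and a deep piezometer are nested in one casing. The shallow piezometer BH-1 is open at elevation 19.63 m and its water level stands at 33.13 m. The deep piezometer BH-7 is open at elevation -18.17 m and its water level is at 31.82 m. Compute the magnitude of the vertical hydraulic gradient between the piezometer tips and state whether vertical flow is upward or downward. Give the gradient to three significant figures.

Total head at BH-1: h = 33.13 m (water level in the standpipe).
Total head at BH-7: h = 31.82 m.
Δh = h(BH-1) − h(BH-7) = 33.13 − 31.82 = 1.31 m.
Vertical separation Δz = 19.63 − (-18.17) = 37.80 m.
|i_v| = |Δh| / Δz = 1.31 / 37.80 = 0.0347.
Head is higher in the shallow piezometer, so vertical flow is downward (recharge condition).

|i_v| ≈ 0.0347; vertical flow is downward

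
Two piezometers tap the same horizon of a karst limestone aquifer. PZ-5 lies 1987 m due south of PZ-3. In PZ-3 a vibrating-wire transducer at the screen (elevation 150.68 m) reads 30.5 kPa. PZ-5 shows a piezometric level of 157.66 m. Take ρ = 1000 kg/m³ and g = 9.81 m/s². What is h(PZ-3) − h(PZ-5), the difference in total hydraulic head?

Pressure head at PZ-3: ψ = P/(ρg) = 30.5×1000 / (1000 × 9.81) = 3.11 m.
Total head at PZ-3: h = z + ψ = 150.68 + 3.11 = 153.79 m.
Total head at PZ-5: h = 157.66 m (water level in the piezometer is the total head).
Head difference: h(PZ-3) − h(PZ-5) = 153.79 − 157.66 = -3.87 m.

Δh ≈ -3.87 m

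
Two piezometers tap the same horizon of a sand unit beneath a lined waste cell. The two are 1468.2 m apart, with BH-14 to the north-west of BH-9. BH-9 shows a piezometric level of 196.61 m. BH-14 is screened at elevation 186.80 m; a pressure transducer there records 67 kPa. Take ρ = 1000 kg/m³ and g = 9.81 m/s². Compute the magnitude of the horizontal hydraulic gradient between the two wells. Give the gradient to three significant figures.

Total head at BH-9: h = 196.61 m (water level in the piezometer is the total head).
Pressure head at BH-14: ψ = P/(ρg) = 67×1000 / (1000 × 9.81) = 6.83 m.
Total head at BH-14: h = z + ψ = 186.80 + 6.83 = 193.63 m.
Head difference: h(BH-9) − h(BH-14) = 196.61 − 193.63 = 2.98 m.
Hydraulic gradient: i = |Δh| / L = 2.98 / 1468.2 = 0.00203.

i ≈ 0.00203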